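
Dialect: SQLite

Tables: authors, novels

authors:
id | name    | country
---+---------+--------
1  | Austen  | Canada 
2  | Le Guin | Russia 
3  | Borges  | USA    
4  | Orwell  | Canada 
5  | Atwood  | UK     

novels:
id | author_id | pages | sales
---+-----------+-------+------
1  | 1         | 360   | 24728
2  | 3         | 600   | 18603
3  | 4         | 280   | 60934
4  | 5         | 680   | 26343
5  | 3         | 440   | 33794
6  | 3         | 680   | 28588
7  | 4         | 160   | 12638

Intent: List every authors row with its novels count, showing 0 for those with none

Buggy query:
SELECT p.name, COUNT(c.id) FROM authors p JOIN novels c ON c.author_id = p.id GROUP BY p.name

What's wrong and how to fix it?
Bug: INNER JOIN drops authors rows that have no matching novels rows

Fix: Use LEFT JOIN so parents without children still appear (COUNT(c.id) gives 0)

Corrected query:
SELECT p.name, COUNT(c.id) FROM authors p LEFT JOIN novels c ON c.author_id = p.id GROUP BY p.name

Result:
name    | COUNT(c.id)
--------+------------
Atwood  | 1          
Austen  | 1          
Borges  | 3          
Le Guin | 0          
Orwell  | 2          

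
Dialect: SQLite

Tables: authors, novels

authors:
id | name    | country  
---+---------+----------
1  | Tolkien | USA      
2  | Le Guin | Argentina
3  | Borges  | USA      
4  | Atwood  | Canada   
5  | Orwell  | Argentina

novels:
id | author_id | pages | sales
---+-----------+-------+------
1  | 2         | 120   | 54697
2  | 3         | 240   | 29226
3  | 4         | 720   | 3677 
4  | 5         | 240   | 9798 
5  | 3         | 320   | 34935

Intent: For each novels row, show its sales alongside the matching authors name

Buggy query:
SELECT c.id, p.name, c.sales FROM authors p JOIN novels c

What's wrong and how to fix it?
Bug: Missing join condition: each novels row is matched to all authors rows instead of just its own

Fix: Add ON c.author_id = p.id to the JOIN

Corrected query:
SELECT c.id, p.name, c.sales FROM authors p JOIN novels c ON c.author_id = p.id

Result:
id | name    | sales
---+---------+------
1  | Le Guin | 54697
2  | Borges  | 29226
3  | Atwood  | 3677 
4  | Orwell  | 9798 
5  | Borges  | 34935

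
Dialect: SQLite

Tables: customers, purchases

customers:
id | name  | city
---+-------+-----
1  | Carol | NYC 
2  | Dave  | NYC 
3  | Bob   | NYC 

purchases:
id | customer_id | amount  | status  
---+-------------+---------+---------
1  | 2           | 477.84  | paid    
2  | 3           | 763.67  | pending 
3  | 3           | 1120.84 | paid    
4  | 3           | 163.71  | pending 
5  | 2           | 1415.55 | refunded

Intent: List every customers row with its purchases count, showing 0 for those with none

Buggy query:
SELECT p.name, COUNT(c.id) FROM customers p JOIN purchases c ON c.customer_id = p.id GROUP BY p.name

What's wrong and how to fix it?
Bug: INNER JOIN drops customers rows that have no matching purchases rows

Fix: Use LEFT JOIN so parents without children still appear (COUNT(c.id) gives 0)

Corrected query:
SELECT p.name, COUNT(c.id) FROM customers p LEFT JOIN purchases c ON c.customer_id = p.id GROUP BY p.name

Result:
name  | COUNT(c.id)
------+------------
Bob   | 3          
Carol | 0          
Dave  | 2          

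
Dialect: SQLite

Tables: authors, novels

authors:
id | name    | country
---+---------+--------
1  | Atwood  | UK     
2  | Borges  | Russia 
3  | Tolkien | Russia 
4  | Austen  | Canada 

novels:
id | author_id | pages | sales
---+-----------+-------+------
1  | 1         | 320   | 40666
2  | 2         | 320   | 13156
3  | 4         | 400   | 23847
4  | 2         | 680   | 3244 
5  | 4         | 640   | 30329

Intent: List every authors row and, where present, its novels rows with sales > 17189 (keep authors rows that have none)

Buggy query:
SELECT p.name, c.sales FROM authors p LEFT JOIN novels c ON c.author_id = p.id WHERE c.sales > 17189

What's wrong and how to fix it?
Bug: A WHERE condition on the right-hand table after LEFT JOIN drops unmatched parents

Fix: Move the right-table condition into the ON clause so unmatched parents are kept

Corrected query:
SELECT p.name, c.sales FROM authors p LEFT JOIN novels c ON c.author_id = p.id AND c.sales > 17189

Result:
name    | sales
--------+------
Atwood  | 40666
Borges  | NULL 
Tolkien | NULL 
Austen  | 23847
Austen  | 30329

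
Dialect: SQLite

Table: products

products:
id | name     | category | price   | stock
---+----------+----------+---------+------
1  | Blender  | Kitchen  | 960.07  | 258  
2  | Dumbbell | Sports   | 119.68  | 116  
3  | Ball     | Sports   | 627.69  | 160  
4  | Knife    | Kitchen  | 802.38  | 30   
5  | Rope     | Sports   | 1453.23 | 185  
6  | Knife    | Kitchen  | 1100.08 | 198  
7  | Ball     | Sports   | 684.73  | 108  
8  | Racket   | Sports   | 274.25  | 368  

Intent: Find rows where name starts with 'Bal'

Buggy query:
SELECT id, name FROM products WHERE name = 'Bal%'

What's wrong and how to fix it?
Bug: '=' compares the literal string including the % character; pattern matching needs LIKE

Fix: Replace '=' with LIKE so 'Bal%' is treated as a pattern

Corrected query:
SELECT id, name FROM products WHERE name LIKE 'Bal%'

Result:
id | name
---+-----
3  | Ball
7  | Ball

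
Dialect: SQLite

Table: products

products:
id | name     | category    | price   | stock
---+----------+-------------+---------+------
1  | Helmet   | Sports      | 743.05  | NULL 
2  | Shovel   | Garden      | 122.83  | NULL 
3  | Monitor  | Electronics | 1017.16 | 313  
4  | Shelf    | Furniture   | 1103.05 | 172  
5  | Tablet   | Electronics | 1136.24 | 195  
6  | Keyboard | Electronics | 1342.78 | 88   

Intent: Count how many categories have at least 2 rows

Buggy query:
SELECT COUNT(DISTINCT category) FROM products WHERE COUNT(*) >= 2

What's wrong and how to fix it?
Bug: WHERE filters individual rows, not groups, so a group-level COUNT is invalid there

Fix: Group first with HAVING COUNT(*) >= 2, then COUNT the resulting groups

Corrected query:
SELECT COUNT(*) FROM (SELECT category FROM products GROUP BY category HAVING COUNT(*) >= 2)

Result:
COUNT(*)
--------
1       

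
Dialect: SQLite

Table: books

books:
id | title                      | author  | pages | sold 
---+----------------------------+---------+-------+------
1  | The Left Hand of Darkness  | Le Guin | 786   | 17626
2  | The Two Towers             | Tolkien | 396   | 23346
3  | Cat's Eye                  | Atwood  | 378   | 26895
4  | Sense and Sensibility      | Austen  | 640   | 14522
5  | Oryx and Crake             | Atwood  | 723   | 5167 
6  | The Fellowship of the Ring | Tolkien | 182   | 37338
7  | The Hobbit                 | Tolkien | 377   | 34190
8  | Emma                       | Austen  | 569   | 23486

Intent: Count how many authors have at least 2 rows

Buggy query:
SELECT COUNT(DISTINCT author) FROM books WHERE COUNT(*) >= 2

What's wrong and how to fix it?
Bug: COUNT(*) cannot appear in WHERE; the per-group count doesn't exist yet

Fix: Group first with HAVING COUNT(*) >= 2, then COUNT the resulting groups

Corrected query:
SELECT COUNT(*) FROM (SELECT author FROM books GROUP BY author HAVING COUNT(*) >= 2)

Result:
COUNT(*)
--------
3       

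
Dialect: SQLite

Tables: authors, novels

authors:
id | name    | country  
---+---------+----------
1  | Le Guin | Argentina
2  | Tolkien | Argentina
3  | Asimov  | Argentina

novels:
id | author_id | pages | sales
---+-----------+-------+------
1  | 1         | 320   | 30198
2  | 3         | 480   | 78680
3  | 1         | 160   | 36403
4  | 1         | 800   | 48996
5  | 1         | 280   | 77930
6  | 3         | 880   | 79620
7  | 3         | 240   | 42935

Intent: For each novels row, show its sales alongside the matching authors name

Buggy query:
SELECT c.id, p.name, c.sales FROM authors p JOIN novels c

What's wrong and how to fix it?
Bug: JOIN with no ON clause produces a cartesian product; every novels row pairs with every authors row

Fix: Add ON c.author_id = p.id to the JOIN

Corrected query:
SELECT c.id, p.name, c.sales FROM authors p JOIN novels c ON c.author_id = p.id

Result:
id | name    | sales
---+---------+------
1  | Le Guin | 30198
2  | Asimov  | 78680
3  | Le Guin | 36403
4  | Le Guin | 48996
5  | Le Guin | 77930
6  | Asimov  | 79620
7  | Asimov  | 42935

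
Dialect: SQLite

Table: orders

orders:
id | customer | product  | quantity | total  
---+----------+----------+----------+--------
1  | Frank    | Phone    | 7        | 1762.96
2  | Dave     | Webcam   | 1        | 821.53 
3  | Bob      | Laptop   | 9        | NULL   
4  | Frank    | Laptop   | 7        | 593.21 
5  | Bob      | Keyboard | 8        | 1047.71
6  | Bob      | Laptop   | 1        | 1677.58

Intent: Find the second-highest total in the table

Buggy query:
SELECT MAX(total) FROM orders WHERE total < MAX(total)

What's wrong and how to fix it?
Bug: The inner MAX is an aggregate inside WHERE, which is not allowed

Fix: Put the inner MAX in a scalar subquery

Corrected query:
SELECT MAX(total) FROM orders WHERE total < (SELECT MAX(total) FROM orders)

Result:
MAX(total)
----------
1677.58   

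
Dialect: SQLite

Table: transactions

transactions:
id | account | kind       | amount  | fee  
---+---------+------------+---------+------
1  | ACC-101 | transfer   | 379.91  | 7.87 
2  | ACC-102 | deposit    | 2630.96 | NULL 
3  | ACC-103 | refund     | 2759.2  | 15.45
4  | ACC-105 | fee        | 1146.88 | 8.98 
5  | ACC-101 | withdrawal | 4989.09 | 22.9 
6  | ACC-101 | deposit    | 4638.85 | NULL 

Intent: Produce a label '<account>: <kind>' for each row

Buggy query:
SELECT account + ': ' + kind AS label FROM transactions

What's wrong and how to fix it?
Bug: SQLite uses || for string concatenation; + coerces text to numbers (yielding 0)

Fix: Use the || operator for string concatenation

Corrected query:
SELECT account || ': ' || kind AS label FROM transactions

Result:
label              
-------------------
ACC-101: transfer  
ACC-102: deposit   
ACC-103: refund    
ACC-105: fee       
ACC-101: withdrawal
ACC-101: deposit   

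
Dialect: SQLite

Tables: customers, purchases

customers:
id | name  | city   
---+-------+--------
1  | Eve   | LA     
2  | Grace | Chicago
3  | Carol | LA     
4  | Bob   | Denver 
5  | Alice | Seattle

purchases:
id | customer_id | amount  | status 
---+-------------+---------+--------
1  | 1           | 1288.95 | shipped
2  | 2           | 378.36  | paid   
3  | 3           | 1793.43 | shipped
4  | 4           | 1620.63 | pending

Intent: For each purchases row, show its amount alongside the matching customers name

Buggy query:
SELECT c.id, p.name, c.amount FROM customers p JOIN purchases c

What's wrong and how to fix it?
Bug: JOIN with no ON clause produces a cartesian product; every purchases row pairs with every customers row

Fix: Specify the join condition linking the foreign key to the parent id

Corrected query:
SELECT c.id, p.name, c.amount FROM customers p JOIN purchases c ON c.customer_id = p.id

Result:
id | name  | amount 
---+-------+--------
1  | Eve   | 1288.95
2  | Grace | 378.36 
3  | Carol | 1793.43
4  | Bob   | 1620.63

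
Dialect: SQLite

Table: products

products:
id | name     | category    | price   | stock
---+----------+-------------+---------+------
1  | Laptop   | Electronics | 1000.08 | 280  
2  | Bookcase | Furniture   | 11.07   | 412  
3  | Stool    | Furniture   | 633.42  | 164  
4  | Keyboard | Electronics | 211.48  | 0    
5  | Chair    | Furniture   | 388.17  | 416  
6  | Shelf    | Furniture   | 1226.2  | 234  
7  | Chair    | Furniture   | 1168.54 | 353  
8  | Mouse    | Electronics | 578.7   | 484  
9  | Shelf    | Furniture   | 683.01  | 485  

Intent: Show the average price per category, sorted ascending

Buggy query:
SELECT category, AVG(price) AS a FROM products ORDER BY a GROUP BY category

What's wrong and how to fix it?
Bug: GROUP BY must precede ORDER BY

Fix: Reorder: SELECT … FROM … GROUP BY … ORDER BY …

Corrected query:
SELECT category, AVG(price) AS a FROM products GROUP BY category ORDER BY a

Result:
category    | a         
------------+-----------
Electronics | 596.753333
Furniture   | 685.068333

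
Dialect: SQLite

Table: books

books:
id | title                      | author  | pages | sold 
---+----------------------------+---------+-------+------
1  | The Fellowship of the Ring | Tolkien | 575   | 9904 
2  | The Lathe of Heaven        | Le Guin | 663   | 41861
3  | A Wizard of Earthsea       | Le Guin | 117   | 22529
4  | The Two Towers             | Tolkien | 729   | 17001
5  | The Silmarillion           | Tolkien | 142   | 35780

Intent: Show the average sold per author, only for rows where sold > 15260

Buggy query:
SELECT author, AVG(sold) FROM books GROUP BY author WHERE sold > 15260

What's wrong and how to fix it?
Bug: Row-level WHERE must come before GROUP BY in the clause order

Fix: Move the WHERE clause before GROUP BY

Corrected query:
SELECT author, AVG(sold) FROM books WHERE sold > 15260 GROUP BY author

Result:
author  | AVG(sold)
--------+----------
Le Guin | 32195    
Tolkien | 26390.5  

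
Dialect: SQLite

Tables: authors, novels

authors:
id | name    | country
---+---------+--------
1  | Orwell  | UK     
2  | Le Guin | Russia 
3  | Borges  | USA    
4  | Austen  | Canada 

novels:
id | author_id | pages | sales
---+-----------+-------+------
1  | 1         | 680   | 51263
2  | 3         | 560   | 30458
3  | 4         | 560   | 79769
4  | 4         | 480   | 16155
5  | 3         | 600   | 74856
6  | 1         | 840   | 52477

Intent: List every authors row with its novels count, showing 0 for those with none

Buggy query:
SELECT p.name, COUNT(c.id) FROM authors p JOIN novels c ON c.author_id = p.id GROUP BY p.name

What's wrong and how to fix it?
Bug: INNER JOIN drops authors rows that have no matching novels rows

Fix: Use LEFT JOIN so parents without children still appear (COUNT(c.id) gives 0)

Corrected query:
SELECT p.name, COUNT(c.id) FROM authors p LEFT JOIN novels c ON c.author_id = p.id GROUP BY p.name

Result:
name    | COUNT(c.id)
--------+------------
Austen  | 2          
Borges  | 2          
Le Guin | 0          
Orwell  | 2          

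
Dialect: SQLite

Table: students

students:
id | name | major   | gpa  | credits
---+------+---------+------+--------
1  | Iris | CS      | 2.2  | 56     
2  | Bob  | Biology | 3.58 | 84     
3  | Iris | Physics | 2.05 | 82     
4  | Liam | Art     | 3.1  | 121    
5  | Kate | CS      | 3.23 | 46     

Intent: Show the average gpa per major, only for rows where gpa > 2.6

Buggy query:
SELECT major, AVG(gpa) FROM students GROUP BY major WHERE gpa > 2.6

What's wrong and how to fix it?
Bug: Row-level WHERE must come before GROUP BY in the clause order

Fix: Move the WHERE clause before GROUP BY

Corrected query:
SELECT major, AVG(gpa) FROM students WHERE gpa > 2.6 GROUP BY major

Result:
major   | AVG(gpa)
--------+---------
Art     | 3.1     
Biology | 3.58    
CS      | 3.23    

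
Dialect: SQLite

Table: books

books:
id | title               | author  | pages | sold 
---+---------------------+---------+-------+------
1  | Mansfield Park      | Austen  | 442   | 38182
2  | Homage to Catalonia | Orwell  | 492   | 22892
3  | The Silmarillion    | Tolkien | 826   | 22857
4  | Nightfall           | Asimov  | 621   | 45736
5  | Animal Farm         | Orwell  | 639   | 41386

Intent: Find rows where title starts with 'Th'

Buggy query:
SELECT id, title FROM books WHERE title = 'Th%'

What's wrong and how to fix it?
Bug: Wildcards only work with LIKE; '=' treats '%' as a literal character

Fix: Replace '=' with LIKE so 'Th%' is treated as a pattern

Corrected query:
SELECT id, title FROM books WHERE title LIKE 'Th%'

Result:
id | title           
---+-----------------
3  | The Silmarillion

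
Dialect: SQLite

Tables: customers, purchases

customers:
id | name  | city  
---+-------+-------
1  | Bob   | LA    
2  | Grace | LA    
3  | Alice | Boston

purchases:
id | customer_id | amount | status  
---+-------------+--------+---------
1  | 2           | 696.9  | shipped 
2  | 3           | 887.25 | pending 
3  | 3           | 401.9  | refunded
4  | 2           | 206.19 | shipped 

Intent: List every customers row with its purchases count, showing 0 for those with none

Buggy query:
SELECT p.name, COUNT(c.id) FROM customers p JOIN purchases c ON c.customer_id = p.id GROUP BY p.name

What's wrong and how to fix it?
Bug: An inner join excludes parents with zero children

Fix: Use LEFT JOIN so parents without children still appear (COUNT(c.id) gives 0)

Corrected query:
SELECT p.name, COUNT(c.id) FROM customers p LEFT JOIN purchases c ON c.customer_id = p.id GROUP BY p.name

Result:
name  | COUNT(c.id)
------+------------
Alice | 2          
Bob   | 0          
Grace | 2          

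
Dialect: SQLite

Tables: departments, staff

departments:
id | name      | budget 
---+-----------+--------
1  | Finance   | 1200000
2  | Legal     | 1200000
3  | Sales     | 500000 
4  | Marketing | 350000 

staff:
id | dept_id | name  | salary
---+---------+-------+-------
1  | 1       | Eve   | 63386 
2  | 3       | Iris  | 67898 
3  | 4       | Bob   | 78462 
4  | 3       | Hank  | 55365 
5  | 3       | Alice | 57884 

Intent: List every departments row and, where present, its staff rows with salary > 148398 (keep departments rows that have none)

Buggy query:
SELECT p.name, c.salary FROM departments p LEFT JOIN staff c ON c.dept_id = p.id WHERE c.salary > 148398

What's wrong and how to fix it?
Bug: Filtering c.salary in WHERE discards the NULL rows produced by LEFT JOIN, turning it into an inner join

Fix: Move the right-table condition into the ON clause so unmatched parents are kept

Corrected query:
SELECT p.name, c.salary FROM departments p LEFT JOIN staff c ON c.dept_id = p.id AND c.salary > 148398

Result:
name      | salary
----------+-------
Finance   | NULL  
Legal     | NULL  
Sales     | NULL  
Marketing | NULL  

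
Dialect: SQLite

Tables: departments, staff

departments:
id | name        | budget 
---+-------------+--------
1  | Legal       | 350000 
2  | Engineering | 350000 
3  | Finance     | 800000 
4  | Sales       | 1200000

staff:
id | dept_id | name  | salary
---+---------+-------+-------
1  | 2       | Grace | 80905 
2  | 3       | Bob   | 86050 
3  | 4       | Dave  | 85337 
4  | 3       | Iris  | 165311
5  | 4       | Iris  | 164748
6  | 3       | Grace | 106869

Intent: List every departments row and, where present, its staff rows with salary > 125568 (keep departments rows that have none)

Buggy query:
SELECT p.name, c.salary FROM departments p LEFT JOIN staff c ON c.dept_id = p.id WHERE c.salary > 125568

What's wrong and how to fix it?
Bug: A WHERE condition on the right-hand table after LEFT JOIN drops unmatched parents

Fix: Move the right-table condition into the ON clause so unmatched parents are kept

Corrected query:
SELECT p.name, c.salary FROM departments p LEFT JOIN staff c ON c.dept_id = p.id AND c.salary > 125568

Result:
name        | salary
------------+-------
Legal       | NULL  
Engineering | NULL  
Finance     | 165311
Sales       | 164748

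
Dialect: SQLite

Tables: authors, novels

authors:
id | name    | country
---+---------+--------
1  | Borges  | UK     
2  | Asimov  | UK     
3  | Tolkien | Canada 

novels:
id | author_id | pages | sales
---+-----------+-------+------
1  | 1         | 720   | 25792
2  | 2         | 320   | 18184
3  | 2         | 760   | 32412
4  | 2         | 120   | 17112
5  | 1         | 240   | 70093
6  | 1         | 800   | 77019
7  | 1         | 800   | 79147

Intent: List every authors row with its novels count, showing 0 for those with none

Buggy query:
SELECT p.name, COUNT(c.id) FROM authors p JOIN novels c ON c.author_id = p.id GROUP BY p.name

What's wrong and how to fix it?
Bug: An inner join excludes parents with zero children

Fix: Use LEFT JOIN so parents without children still appear (COUNT(c.id) gives 0)

Corrected query:
SELECT p.name, COUNT(c.id) FROM authors p LEFT JOIN novels c ON c.author_id = p.id GROUP BY p.name

Result:
name    | COUNT(c.id)
--------+------------
Asimov  | 3          
Borges  | 4          
Tolkien | 0          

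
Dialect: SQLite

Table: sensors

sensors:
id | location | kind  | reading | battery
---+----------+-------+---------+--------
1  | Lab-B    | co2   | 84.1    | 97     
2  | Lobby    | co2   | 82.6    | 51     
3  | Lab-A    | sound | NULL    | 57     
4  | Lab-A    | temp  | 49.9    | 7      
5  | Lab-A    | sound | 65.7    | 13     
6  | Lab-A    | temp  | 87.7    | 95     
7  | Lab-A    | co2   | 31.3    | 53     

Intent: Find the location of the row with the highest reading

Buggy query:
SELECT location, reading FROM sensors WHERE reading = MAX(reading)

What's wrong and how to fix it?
Bug: WHERE is evaluated per row; an aggregate over the whole table isn't defined there

Fix: Use a subquery: WHERE reading = (SELECT MAX(reading) FROM sensors)

Corrected query:
SELECT location, reading FROM sensors WHERE reading = (SELECT MAX(reading) FROM sensors)

Result:
location | reading
---------+--------
Lab-A    | 87.7   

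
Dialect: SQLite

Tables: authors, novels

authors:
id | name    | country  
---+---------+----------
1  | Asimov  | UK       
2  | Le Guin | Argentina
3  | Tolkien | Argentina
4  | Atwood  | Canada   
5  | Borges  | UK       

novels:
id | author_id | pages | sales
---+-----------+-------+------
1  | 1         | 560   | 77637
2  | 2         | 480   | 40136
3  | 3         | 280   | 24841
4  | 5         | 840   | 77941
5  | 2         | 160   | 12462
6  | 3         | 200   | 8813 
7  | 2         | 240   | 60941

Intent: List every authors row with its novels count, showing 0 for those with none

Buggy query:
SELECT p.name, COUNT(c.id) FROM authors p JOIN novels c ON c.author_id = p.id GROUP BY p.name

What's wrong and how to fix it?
Bug: An inner join excludes parents with zero children

Fix: Use LEFT JOIN so parents without children still appear (COUNT(c.id) gives 0)

Corrected query:
SELECT p.name, COUNT(c.id) FROM authors p LEFT JOIN novels c ON c.author_id = p.id GROUP BY p.name

Result:
name    | COUNT(c.id)
--------+------------
Asimov  | 1          
Atwood  | 0          
Borges  | 1          
Le Guin | 3          
Tolkien | 2          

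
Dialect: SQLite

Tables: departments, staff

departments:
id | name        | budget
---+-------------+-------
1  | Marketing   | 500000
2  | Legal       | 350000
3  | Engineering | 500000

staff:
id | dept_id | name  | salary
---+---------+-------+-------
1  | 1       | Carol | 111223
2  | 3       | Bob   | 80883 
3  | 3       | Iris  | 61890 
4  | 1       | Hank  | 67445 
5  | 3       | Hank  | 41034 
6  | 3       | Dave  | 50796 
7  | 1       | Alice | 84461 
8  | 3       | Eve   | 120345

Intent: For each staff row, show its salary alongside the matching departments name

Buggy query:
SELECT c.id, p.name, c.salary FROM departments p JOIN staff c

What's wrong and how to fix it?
Bug: JOIN with no ON clause produces a cartesian product; every staff row pairs with every departments row

Fix: Add ON c.dept_id = p.id to the JOIN

Corrected query:
SELECT c.id, p.name, c.salary FROM departments p JOIN staff c ON c.dept_id = p.id

Result:
id | name        | salary
---+-------------+-------
1  | Marketing   | 111223
2  | Engineering | 80883 
3  | Engineering | 61890 
4  | Marketing   | 67445 
5  | Engineering | 41034 
6  | Engineering | 50796 
7  | Marketing   | 84461 
8  | Engineering | 120345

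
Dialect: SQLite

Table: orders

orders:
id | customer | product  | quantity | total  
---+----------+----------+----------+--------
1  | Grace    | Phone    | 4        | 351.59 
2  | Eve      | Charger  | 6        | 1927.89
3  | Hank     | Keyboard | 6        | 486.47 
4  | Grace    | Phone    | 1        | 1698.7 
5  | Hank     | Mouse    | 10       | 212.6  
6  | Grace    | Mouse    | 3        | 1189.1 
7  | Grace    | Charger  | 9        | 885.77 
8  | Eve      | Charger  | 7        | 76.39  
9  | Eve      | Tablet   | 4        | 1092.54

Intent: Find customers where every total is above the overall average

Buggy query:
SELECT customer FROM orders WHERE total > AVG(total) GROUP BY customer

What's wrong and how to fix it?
Bug: AVG() is an aggregate; it can't sit directly in WHERE

Fix: Compute the overall average in a scalar subquery and compare each group's MIN against it in HAVING

Corrected query:
SELECT customer FROM orders GROUP BY customer HAVING MIN(total) > (SELECT AVG(total) FROM orders)

Result:
(no rows)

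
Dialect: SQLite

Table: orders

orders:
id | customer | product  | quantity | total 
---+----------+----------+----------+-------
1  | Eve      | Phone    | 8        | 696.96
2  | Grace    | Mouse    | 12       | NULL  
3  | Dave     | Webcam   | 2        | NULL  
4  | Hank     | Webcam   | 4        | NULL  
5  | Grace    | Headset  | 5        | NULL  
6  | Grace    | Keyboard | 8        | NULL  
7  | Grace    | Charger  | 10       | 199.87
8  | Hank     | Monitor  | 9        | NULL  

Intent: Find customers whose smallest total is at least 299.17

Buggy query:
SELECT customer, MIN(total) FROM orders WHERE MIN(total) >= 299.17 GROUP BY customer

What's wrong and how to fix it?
Bug: Aggregates like MIN are computed per group after WHERE runs

Fix: Use HAVING for the per-group MIN condition

Corrected query:
SELECT customer, MIN(total) FROM orders GROUP BY customer HAVING MIN(total) >= 299.17

Result:
customer | MIN(total)
---------+-----------
Eve      | 696.96    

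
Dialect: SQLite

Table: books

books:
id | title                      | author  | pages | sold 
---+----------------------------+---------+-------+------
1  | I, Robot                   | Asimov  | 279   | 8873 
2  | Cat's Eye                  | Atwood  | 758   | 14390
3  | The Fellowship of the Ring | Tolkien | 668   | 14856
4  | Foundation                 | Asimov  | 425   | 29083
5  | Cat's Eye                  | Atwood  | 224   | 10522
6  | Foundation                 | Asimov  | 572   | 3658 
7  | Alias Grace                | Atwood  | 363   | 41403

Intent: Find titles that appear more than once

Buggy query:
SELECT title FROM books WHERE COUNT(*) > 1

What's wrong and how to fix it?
Bug: COUNT(*) is an aggregate and cannot be used in WHERE

Fix: Group first, then use HAVING for the count condition

Corrected query:
SELECT title FROM books GROUP BY title HAVING COUNT(*) > 1

Result:
title     
----------
Cat's Eye 
Foundation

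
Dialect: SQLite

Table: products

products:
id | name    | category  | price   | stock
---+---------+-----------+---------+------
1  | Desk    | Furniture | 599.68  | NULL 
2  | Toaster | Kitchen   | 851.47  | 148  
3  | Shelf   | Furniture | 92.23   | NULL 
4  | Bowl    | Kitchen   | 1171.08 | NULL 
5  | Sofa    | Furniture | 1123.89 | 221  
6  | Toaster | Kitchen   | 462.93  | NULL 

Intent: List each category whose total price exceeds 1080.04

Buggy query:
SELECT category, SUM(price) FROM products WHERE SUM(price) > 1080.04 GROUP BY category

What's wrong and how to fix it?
Bug: WHERE runs before GROUP BY, so aggregates aren't available there

Fix: Use HAVING (which filters groups after aggregation) instead of WHERE

Corrected query:
SELECT category, SUM(price) FROM products GROUP BY category HAVING SUM(price) > 1080.04

Result:
category  | SUM(price)
----------+-----------
Furniture | 1815.8    
Kitchen   | 2485.48   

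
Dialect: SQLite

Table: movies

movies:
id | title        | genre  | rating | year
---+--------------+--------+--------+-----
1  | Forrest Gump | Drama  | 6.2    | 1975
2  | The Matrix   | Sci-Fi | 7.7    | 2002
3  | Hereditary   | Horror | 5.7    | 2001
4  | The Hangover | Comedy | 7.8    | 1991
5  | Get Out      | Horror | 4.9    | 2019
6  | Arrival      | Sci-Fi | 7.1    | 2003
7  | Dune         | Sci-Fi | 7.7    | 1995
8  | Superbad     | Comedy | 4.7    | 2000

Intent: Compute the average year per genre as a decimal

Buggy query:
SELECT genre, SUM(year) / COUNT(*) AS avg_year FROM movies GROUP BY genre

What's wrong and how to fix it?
Bug: Both operands are integers, so '/' performs integer division and truncates

Fix: Cast one side to REAL so the division keeps the fractional part

Corrected query:
SELECT genre, SUM(year) * 1.0 / COUNT(*) AS avg_year FROM movies GROUP BY genre

Result:
genre  | avg_year
-------+---------
Comedy | 1995.5  
Drama  | 1975    
Horror | 2010    
Sci-Fi | 2000    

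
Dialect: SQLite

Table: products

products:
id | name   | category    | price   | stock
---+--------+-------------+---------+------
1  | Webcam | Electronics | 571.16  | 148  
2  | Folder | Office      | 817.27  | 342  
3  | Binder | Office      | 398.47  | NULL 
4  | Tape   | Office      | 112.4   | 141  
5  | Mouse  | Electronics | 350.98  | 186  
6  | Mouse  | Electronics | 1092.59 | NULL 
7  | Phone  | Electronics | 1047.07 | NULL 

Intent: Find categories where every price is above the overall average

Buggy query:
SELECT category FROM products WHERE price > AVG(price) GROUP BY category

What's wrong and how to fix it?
Bug: AVG() is an aggregate; it can't sit directly in WHERE

Fix: Compute the overall average in a scalar subquery and compare each group's MIN against it in HAVING

Corrected query:
SELECT category FROM products GROUP BY category HAVING MIN(price) > (SELECT AVG(price) FROM products)

Result:
(no rows)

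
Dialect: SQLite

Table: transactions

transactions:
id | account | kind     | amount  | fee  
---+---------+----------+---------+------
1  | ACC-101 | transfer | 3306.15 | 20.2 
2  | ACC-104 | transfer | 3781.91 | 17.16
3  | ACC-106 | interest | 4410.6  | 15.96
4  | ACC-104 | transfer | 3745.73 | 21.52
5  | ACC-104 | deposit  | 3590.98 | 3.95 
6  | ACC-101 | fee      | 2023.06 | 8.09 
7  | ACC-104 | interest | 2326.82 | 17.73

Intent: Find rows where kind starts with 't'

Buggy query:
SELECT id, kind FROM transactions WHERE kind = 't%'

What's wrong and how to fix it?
Bug: '=' compares the literal string including the % character; pattern matching needs LIKE

Fix: Replace '=' with LIKE so 't%' is treated as a pattern

Corrected query:
SELECT id, kind FROM transactions WHERE kind LIKE 't%'

Result:
id | kind    
---+---------
1  | transfer
2  | transfer
4  | transfer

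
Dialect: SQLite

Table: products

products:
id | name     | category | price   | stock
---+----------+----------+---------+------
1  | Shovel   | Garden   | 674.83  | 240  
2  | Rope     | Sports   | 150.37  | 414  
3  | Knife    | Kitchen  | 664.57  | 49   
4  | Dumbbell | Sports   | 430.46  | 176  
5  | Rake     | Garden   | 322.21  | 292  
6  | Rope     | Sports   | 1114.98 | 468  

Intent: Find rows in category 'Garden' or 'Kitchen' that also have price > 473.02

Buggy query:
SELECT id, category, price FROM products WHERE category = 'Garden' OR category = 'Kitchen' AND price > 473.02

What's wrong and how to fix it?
Bug: Without parentheses, AND is evaluated before OR, so the price filter only applies to the 'Kitchen' branch

Fix: Add parentheses around the OR so the AND applies to both alternatives

Corrected query:
SELECT id, category, price FROM products WHERE (category = 'Garden' OR category = 'Kitchen') AND price > 473.02

Result:
id | category | price 
---+----------+-------
1  | Garden   | 674.83
3  | Kitchen  | 664.57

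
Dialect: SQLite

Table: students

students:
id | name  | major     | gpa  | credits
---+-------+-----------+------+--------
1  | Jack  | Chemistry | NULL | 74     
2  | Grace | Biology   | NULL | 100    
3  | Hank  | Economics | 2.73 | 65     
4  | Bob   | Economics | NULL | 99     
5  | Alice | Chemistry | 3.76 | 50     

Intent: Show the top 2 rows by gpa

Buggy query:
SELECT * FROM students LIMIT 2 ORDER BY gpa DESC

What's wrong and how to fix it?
Bug: LIMIT must come after ORDER BY

Fix: Sort with ORDER BY, then apply LIMIT

Corrected query:
SELECT * FROM students ORDER BY gpa DESC LIMIT 2

Result:
id | name  | major     | gpa  | credits
---+-------+-----------+------+--------
5  | Alice | Chemistry | 3.76 | 50     
3  | Hank  | Economics | 2.73 | 65     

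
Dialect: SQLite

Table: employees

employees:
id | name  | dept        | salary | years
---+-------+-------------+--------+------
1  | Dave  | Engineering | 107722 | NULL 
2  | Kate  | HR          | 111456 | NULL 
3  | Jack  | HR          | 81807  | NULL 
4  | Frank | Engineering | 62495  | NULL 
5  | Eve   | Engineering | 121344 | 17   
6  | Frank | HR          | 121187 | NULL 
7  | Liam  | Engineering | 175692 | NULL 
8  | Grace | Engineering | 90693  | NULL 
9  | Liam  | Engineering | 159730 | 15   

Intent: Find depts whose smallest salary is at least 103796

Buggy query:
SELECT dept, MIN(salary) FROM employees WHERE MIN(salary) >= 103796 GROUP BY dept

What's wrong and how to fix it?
Bug: Aggregates like MIN are computed per group after WHERE runs

Fix: Use HAVING for the per-group MIN condition

Corrected query:
SELECT dept, MIN(salary) FROM employees GROUP BY dept HAVING MIN(salary) >= 103796

Result:
(no rows)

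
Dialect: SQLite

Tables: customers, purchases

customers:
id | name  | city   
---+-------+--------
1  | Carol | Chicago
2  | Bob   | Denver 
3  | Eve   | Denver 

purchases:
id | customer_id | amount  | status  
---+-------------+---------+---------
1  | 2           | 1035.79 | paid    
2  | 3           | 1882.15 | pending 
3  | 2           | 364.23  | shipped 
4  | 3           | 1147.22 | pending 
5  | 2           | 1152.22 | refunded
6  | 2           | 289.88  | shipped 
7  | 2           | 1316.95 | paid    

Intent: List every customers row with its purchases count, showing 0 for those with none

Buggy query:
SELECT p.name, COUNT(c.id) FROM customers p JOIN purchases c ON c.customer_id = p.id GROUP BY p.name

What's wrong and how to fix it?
Bug: An inner join excludes parents with zero children

Fix: Switch to LEFT JOIN to retain unmatched parent rows

Corrected query:
SELECT p.name, COUNT(c.id) FROM customers p LEFT JOIN purchases c ON c.customer_id = p.id GROUP BY p.name

Result:
name  | COUNT(c.id)
------+------------
Bob   | 5          
Carol | 0          
Eve   | 2          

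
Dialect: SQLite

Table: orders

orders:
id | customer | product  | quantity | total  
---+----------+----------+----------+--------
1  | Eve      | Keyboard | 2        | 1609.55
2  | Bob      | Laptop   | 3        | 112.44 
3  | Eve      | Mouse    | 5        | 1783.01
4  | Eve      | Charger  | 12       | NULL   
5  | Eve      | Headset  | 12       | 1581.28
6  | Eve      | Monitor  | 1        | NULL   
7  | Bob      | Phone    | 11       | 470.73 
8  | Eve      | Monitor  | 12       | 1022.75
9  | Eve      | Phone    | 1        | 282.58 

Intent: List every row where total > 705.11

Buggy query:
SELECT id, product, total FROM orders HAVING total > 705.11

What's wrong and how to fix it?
Bug: HAVING filters the output of aggregation, but this query has no GROUP BY and no aggregate functions, so SQLite rejects it (HAVING clause on a non-aggregate query); the condition here is per row

Fix: Replace HAVING with WHERE since the condition applies to individual rows

Corrected query:
SELECT id, product, total FROM orders WHERE total > 705.11

Result:
id | product  | total  
---+----------+--------
1  | Keyboard | 1609.55
3  | Mouse    | 1783.01
5  | Headset  | 1581.28
8  | Monitor  | 1022.75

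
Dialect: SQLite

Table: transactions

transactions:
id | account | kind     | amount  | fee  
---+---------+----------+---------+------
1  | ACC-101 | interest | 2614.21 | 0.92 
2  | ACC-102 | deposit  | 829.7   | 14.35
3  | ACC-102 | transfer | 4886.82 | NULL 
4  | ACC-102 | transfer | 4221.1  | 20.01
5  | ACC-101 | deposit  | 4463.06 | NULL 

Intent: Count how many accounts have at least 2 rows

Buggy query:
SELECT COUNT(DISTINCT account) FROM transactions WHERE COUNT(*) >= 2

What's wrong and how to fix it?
Bug: WHERE filters individual rows, not groups, so a group-level COUNT is invalid there

Fix: Group first with HAVING COUNT(*) >= 2, then COUNT the resulting groups

Corrected query:
SELECT COUNT(*) FROM (SELECT account FROM transactions GROUP BY account HAVING COUNT(*) >= 2)

Result:
COUNT(*)
--------
2       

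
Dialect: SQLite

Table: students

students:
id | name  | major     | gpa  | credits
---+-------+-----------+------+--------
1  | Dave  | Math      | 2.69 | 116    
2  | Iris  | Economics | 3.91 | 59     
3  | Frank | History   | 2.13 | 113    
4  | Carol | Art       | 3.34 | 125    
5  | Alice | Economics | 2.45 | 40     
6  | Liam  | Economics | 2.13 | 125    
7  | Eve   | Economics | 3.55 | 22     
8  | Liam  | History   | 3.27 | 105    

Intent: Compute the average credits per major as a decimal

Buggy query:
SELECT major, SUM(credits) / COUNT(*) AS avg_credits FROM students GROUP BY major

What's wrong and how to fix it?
Bug: SUM(credits) and COUNT(*) are both integers; the division truncates the fractional part

Fix: Multiply by 1.0 (or CAST to REAL) to force floating-point division

Corrected query:
SELECT major, SUM(credits) * 1.0 / COUNT(*) AS avg_credits FROM students GROUP BY major

Result:
major     | avg_credits
----------+------------
Art       | 125        
Economics | 61.5       
History   | 109        
Math      | 116        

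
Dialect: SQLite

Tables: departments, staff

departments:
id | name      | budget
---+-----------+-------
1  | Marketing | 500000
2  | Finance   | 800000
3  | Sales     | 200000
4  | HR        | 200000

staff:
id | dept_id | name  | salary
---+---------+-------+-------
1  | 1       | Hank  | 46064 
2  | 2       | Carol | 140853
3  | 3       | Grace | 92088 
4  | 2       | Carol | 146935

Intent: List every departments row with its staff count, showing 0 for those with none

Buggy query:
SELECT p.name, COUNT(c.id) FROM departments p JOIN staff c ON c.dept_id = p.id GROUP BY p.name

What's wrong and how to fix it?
Bug: An inner join excludes parents with zero children

Fix: Use LEFT JOIN so parents without children still appear (COUNT(c.id) gives 0)

Corrected query:
SELECT p.name, COUNT(c.id) FROM departments p LEFT JOIN staff c ON c.dept_id = p.id GROUP BY p.name

Result:
name      | COUNT(c.id)
----------+------------
Finance   | 2          
HR        | 0          
Marketing | 1          
Sales     | 1          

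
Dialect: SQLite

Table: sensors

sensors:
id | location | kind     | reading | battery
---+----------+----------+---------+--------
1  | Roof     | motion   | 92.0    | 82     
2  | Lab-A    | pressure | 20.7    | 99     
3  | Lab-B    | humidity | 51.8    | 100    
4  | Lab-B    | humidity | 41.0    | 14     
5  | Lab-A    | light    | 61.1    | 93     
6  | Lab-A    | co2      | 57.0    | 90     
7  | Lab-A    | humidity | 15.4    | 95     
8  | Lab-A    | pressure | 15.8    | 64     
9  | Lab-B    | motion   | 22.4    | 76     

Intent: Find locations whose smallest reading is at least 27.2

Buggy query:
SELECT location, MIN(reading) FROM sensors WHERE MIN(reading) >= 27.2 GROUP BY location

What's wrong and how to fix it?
Bug: MIN() in WHERE is a misuse of aggregate

Fix: Use HAVING for the per-group MIN condition

Corrected query:
SELECT location, MIN(reading) FROM sensors GROUP BY location HAVING MIN(reading) >= 27.2

Result:
location | MIN(reading)
---------+-------------
Roof     | 92          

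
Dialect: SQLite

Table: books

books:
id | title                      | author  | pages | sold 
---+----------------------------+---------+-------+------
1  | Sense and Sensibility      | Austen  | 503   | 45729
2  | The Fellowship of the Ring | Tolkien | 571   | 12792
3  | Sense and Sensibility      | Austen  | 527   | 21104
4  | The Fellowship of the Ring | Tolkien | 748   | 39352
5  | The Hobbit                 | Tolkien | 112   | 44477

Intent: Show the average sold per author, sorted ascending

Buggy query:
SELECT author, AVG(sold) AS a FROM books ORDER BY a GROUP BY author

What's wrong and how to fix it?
Bug: GROUP BY must precede ORDER BY

Fix: Reorder: SELECT … FROM … GROUP BY … ORDER BY …

Corrected query:
SELECT author, AVG(sold) AS a FROM books GROUP BY author ORDER BY a

Result:
author  | a      
--------+--------
Tolkien | 32207  
Austen  | 33416.5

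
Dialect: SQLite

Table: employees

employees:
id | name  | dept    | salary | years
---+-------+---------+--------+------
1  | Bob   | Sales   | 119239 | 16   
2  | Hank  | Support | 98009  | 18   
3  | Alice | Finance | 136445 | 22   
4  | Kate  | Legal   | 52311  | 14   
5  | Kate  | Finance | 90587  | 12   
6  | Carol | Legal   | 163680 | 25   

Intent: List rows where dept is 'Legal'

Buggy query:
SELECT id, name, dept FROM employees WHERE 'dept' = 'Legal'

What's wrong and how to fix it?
Bug: 'dept' in single quotes is a string literal, not the column; the comparison is literal-vs-literal and never true

Fix: Remove the quotes around the column name (or use double quotes for an identifier)

Corrected query:
SELECT id, name, dept FROM employees WHERE dept = 'Legal'

Result:
id | name  | dept 
---+-------+------
4  | Kate  | Legal
6  | Carol | Legal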